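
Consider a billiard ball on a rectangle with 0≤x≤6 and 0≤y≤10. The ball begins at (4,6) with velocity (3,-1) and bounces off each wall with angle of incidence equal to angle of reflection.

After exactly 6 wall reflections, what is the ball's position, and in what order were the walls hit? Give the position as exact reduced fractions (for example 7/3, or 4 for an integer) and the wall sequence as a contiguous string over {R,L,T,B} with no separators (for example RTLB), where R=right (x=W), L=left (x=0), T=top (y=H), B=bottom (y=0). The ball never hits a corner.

1. t=2/3 → R at (6,16/3); v=(-3,-1)
2. t=2 → L at (0,10/3); v=(3,-1)
3. t=2 → R at (6,4/3); v=(-3,-1)
4. t=4/3 → B at (2,0); v=(-3,1)
5. t=2/3 → L at (0,2/3); v=(3,1)
6. t=2 → R at (6,8/3); v=(-3,1)

Final position: (6,8/3)
Wall sequence: RLRBLR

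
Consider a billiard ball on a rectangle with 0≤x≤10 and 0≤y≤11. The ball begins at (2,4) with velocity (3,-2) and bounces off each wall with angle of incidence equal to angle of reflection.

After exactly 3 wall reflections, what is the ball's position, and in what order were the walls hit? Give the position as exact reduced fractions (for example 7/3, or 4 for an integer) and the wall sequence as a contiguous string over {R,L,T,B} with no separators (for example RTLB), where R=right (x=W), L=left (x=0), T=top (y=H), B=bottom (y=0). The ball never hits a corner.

1. t=2 → B at (8,0); v=(3,2)
2. t=2/3 → R at (10,4/3); v=(-3,2)
3. t=10/3 → L at (0,8); v=(3,2)

Final position: (0,8)
Wall sequence: BRL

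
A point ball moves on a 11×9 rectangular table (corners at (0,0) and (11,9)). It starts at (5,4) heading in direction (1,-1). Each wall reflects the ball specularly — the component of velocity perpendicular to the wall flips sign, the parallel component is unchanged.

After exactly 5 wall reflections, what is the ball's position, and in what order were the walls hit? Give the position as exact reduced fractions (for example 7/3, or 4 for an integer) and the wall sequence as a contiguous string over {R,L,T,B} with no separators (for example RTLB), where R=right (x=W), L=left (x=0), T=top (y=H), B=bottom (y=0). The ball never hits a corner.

1. t=4 → B at (9,0); v=(1,1)
2. t=2 → R at (11,2); v=(-1,1)
3. t=7 → T at (4,9); v=(-1,-1)
4. t=4 → L at (0,5); v=(1,-1)
5. t=5 → B at (5,0); v=(1,1)

Final position: (5,0)
Wall sequence: BRTLB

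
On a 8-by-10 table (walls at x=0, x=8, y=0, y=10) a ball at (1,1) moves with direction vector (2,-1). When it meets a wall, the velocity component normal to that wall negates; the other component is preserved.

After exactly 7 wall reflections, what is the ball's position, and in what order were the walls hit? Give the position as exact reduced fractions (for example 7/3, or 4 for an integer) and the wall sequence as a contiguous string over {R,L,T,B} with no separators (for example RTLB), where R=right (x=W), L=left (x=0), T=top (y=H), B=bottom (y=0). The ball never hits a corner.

1. t=1 → B at (3,0); v=(2,1)
2. t=5/2 → R at (8,5/2); v=(-2,1)
3. t=4 → L at (0,13/2); v=(2,1)
4. t=7/2 → T at (7,10); v=(2,-1)
5. t=1/2 → R at (8,19/2); v=(-2,-1)
6. t=4 → L at (0,11/2); v=(2,-1)
7. t=4 → R at (8,3/2); v=(-2,-1)

Final position: (8,3/2)
Wall sequence: BRLTRLR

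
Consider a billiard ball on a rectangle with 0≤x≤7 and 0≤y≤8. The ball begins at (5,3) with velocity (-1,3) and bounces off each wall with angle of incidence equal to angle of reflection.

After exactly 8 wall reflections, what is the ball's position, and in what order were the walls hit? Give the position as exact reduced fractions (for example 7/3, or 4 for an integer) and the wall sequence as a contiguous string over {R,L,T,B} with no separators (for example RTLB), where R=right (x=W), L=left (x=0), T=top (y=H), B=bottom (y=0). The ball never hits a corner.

1. t=5/3 → T at (10/3,8); v=(-1,-3)
2. t=8/3 → B at (2/3,0); v=(-1,3)
3. t=2/3 → L at (0,2); v=(1,3)
4. t=2 → T at (2,8); v=(1,-3)
5. t=8/3 → B at (14/3,0); v=(1,3)
6. t=7/3 → R at (7,7); v=(-1,3)
7. t=1/3 → T at (20/3,8); v=(-1,-3)
8. t=8/3 → B at (4,0); v=(-1,3)

Final position: (4,0)
Wall sequence: TBLTBRTB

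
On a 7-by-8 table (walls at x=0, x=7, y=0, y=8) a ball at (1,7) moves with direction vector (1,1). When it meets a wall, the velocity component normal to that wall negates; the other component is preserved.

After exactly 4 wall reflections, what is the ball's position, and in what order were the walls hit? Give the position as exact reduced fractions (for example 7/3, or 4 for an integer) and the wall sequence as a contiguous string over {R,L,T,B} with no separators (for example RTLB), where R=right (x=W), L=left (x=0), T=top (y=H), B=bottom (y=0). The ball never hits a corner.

1. t=1 → T at (2,8); v=(1,-1)
2. t=5 → R at (7,3); v=(-1,-1)
3. t=3 → B at (4,0); v=(-1,1)
4. t=4 → L at (0,4); v=(1,1)

Final position: (0,4)
Wall sequence: TRBL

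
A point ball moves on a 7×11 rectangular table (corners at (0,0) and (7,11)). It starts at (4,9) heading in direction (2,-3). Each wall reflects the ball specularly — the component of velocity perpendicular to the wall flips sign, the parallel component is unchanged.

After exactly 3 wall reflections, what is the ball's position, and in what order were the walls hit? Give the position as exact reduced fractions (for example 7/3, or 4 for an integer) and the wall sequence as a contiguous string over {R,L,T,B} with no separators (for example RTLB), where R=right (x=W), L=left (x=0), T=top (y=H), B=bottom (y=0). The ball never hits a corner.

1. t=3/2 → R at (7,9/2); v=(-2,-3)
2. t=3/2 → B at (4,0); v=(-2,3)
3. t=2 → L at (0,6); v=(2,3)

Final position: (0,6)
Wall sequence: RBL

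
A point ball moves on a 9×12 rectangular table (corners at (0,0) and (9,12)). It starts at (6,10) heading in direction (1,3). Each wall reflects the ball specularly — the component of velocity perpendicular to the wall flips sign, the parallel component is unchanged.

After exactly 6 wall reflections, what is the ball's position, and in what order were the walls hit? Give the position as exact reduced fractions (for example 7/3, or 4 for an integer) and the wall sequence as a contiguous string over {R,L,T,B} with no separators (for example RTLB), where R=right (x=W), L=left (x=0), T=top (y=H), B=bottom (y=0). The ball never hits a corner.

1. t=2/3 → T at (20/3,12); v=(1,-3)
2. t=7/3 → R at (9,5); v=(-1,-3)
3. t=5/3 → B at (22/3,0); v=(-1,3)
4. t=4 → T at (10/3,12); v=(-1,-3)
5. t=10/3 → L at (0,2); v=(1,-3)
6. t=2/3 → B at (2/3,0); v=(1,3)

Final position: (2/3,0)
Wall sequence: TRBTLB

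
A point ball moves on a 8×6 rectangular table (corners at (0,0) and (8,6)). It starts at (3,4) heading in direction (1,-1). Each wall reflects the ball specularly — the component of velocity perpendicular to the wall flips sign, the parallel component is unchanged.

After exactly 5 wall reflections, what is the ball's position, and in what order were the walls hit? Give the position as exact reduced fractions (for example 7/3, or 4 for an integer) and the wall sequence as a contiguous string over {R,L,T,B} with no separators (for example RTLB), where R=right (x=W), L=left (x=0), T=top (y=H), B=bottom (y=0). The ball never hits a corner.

1. t=4 → B at (7,0); v=(1,1)
2. t=1 → R at (8,1); v=(-1,1)
3. t=5 → T at (3,6); v=(-1,-1)
4. t=3 → L at (0,3); v=(1,-1)
5. t=3 → B at (3,0); v=(1,1)

Final position: (3,0)
Wall sequence: BRTLB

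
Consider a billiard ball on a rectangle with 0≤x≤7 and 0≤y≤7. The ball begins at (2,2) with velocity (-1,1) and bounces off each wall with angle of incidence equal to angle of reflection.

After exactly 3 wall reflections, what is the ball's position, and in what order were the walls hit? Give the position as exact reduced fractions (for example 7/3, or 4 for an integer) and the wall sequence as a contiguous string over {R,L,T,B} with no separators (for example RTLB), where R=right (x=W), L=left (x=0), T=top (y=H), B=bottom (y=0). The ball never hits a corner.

1. t=2 → L at (0,4); v=(1,1)
2. t=3 → T at (3,7); v=(1,-1)
3. t=4 → R at (7,3); v=(-1,-1)

Final position: (7,3)
Wall sequence: LTR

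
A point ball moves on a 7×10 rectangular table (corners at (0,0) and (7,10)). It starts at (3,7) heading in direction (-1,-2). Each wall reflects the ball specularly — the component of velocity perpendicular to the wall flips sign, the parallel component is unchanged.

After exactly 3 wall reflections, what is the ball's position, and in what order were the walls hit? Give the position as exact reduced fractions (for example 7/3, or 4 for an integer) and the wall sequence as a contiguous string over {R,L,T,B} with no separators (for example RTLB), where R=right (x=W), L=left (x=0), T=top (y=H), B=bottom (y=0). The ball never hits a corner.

Final position: (11/2,10)
Wall sequence: LBT

1. t=3 → L at (0,1); v=(1,-2)
2. t=1/2 → B at (1/2,0); v=(1,2)
3. t=5 → T at (11/2,10); v=(1,-2)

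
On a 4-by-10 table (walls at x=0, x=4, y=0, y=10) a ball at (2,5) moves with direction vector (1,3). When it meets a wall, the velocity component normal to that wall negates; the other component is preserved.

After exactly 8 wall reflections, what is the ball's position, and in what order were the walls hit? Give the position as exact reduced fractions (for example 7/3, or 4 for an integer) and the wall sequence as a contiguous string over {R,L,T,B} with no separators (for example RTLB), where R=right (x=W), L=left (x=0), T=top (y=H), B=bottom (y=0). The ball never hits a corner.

1. t=5/3 → T at (11/3,10); v=(1,-3)
2. t=1/3 → R at (4,9); v=(-1,-3)
3. t=3 → B at (1,0); v=(-1,3)
4. t=1 → L at (0,3); v=(1,3)
5. t=7/3 → T at (7/3,10); v=(1,-3)
6. t=5/3 → R at (4,5); v=(-1,-3)
7. t=5/3 → B at (7/3,0); v=(-1,3)
8. t=7/3 → L at (0,7); v=(1,3)

Final position: (0,7)
Wall sequence: TRBLTRBL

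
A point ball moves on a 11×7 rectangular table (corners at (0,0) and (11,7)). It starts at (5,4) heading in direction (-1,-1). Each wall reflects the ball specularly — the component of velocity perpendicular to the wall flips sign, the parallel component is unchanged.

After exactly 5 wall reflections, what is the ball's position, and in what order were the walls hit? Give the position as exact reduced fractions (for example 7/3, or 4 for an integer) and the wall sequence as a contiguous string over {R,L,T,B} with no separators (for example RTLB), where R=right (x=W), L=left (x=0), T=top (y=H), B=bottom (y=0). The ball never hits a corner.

1. t=4 → B at (1,0); v=(-1,1)
2. t=1 → L at (0,1); v=(1,1)
3. t=6 → T at (6,7); v=(1,-1)
4. t=5 → R at (11,2); v=(-1,-1)
5. t=2 → B at (9,0); v=(-1,1)

Final position: (9,0)
Wall sequence: BLTRB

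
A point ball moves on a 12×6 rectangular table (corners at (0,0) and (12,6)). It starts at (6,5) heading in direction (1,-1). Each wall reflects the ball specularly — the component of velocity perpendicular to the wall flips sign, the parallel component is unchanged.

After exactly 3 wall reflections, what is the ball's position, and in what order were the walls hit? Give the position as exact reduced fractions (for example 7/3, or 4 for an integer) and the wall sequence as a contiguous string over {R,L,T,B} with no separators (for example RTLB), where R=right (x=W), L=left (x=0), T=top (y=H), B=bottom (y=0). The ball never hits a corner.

1. t=5 → B at (11,0); v=(1,1)
2. t=1 → R at (12,1); v=(-1,1)
3. t=5 → T at (7,6); v=(-1,-1)

Final position: (7,6)
Wall sequence: BRT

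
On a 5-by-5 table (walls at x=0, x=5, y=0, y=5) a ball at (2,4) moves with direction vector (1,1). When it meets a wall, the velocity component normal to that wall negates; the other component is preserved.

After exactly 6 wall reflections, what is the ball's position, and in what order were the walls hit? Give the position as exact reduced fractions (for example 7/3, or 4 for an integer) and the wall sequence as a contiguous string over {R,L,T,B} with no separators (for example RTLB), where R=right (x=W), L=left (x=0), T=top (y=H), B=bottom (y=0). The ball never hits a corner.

1. t=1 → T at (3,5); v=(1,-1)
2. t=2 → R at (5,3); v=(-1,-1)
3. t=3 → B at (2,0); v=(-1,1)
4. t=2 → L at (0,2); v=(1,1)
5. t=3 → T at (3,5); v=(1,-1)
6. t=2 → R at (5,3); v=(-1,-1)

Final position: (5,3)
Wall sequence: TRBLTR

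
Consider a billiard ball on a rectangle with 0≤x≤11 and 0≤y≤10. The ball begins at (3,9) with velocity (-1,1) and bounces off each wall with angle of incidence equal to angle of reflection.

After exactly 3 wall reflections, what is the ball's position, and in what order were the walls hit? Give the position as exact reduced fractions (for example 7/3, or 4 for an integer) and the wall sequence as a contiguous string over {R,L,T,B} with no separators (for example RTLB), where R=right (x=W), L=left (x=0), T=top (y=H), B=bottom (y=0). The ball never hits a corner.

1. t=1 → T at (2,10); v=(-1,-1)
2. t=2 → L at (0,8); v=(1,-1)
3. t=8 → B at (8,0); v=(1,1)

Final position: (8,0)
Wall sequence: TLB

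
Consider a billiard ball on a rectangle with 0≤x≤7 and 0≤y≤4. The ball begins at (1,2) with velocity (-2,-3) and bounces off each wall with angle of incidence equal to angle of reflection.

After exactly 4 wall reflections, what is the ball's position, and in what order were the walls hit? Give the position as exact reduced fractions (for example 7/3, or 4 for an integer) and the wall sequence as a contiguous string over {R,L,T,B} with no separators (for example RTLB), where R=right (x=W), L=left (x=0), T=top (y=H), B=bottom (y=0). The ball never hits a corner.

Final position: (17/3,0)
Wall sequence: LBTB

1. t=1/2 → L at (0,1/2); v=(2,-3)
2. t=1/6 → B at (1/3,0); v=(2,3)
3. t=4/3 → T at (3,4); v=(2,-3)
4. t=4/3 → B at (17/3,0); v=(2,3)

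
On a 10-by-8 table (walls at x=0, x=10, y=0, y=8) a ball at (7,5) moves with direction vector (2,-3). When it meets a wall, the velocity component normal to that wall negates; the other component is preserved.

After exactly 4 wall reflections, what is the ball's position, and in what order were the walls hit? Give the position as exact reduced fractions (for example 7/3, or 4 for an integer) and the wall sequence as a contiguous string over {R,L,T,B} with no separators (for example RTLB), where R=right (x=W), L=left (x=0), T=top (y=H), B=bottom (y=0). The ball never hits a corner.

Final position: (0,3/2)
Wall sequence: RBTL

1. t=3/2 → R at (10,1/2); v=(-2,-3)
2. t=1/6 → B at (29/3,0); v=(-2,3)
3. t=8/3 → T at (13/3,8); v=(-2,-3)
4. t=13/6 → L at (0,3/2); v=(2,-3)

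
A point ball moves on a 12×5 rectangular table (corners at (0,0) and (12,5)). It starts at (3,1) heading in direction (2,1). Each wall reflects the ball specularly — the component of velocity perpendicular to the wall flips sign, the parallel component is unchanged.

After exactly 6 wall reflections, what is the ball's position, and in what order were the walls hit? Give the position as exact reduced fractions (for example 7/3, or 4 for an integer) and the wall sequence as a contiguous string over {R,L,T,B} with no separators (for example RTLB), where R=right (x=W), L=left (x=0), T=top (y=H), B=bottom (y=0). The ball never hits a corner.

Final position: (12,5/2)
Wall sequence: TRBLTR

1. t=4 → T at (11,5); v=(2,-1)
2. t=1/2 → R at (12,9/2); v=(-2,-1)
3. t=9/2 → B at (3,0); v=(-2,1)
4. t=3/2 → L at (0,3/2); v=(2,1)
5. t=7/2 → T at (7,5); v=(2,-1)
6. t=5/2 → R at (12,5/2); v=(-2,-1)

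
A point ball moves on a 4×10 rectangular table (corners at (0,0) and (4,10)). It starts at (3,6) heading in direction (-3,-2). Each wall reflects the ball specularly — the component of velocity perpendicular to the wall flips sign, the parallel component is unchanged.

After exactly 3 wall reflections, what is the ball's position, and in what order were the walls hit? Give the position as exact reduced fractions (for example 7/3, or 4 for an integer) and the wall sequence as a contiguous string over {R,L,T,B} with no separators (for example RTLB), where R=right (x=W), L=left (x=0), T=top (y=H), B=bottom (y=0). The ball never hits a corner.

Final position: (2,0)
Wall sequence: LRB

1. t=1 → L at (0,4); v=(3,-2)
2. t=4/3 → R at (4,4/3); v=(-3,-2)
3. t=2/3 → B at (2,0); v=(-3,2)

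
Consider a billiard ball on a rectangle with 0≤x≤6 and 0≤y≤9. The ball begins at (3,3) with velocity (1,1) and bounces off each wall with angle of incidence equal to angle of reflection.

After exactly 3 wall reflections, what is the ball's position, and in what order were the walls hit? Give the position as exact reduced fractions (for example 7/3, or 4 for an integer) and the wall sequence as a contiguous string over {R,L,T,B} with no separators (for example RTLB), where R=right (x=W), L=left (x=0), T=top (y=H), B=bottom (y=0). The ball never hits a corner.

1. t=3 → R at (6,6); v=(-1,1)
2. t=3 → T at (3,9); v=(-1,-1)
3. t=3 → L at (0,6); v=(1,-1)

Final position: (0,6)
Wall sequence: RTL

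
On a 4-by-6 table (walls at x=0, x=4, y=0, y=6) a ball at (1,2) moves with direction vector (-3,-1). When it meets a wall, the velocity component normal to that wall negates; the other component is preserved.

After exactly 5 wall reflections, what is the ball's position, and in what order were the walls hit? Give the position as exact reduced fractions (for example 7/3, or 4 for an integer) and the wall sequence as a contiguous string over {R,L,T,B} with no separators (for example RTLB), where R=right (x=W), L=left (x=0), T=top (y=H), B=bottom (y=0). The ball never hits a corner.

1. t=1/3 → L at (0,5/3); v=(3,-1)
2. t=4/3 → R at (4,1/3); v=(-3,-1)
3. t=1/3 → B at (3,0); v=(-3,1)
4. t=1 → L at (0,1); v=(3,1)
5. t=4/3 → R at (4,7/3); v=(-3,1)

Final position: (4,7/3)
Wall sequence: LRBLR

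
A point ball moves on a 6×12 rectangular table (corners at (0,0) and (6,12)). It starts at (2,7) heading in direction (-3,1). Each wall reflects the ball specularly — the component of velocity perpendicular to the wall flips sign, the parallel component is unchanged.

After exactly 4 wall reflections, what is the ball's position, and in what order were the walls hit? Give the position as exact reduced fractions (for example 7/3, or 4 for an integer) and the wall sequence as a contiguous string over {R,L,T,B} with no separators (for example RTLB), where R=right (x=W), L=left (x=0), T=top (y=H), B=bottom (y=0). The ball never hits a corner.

Final position: (1,12)
Wall sequence: LRLT

1. t=2/3 → L at (0,23/3); v=(3,1)
2. t=2 → R at (6,29/3); v=(-3,1)
3. t=2 → L at (0,35/3); v=(3,1)
4. t=1/3 → T at (1,12); v=(3,-1)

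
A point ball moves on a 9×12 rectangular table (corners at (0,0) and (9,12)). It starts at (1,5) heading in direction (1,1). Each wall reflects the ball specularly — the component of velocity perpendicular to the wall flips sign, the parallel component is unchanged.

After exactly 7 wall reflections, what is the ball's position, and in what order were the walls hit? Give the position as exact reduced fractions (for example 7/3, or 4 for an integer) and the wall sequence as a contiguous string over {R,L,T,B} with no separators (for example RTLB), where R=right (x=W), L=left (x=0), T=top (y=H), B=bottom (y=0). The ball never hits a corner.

Final position: (0,8)
Wall sequence: TRLBRTL

1. t=7 → T at (8,12); v=(1,-1)
2. t=1 → R at (9,11); v=(-1,-1)
3. t=9 → L at (0,2); v=(1,-1)
4. t=2 → B at (2,0); v=(1,1)
5. t=7 → R at (9,7); v=(-1,1)
6. t=5 → T at (4,12); v=(-1,-1)
7. t=4 → L at (0,8); v=(1,-1)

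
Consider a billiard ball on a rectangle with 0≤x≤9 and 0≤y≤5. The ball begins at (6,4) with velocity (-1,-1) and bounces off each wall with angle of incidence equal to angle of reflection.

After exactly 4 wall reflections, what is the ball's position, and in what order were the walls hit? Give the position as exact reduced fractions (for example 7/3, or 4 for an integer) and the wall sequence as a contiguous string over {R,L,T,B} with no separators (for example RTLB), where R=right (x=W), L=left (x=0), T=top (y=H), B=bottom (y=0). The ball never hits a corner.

Final position: (8,0)
Wall sequence: BLTB

1. t=4 → B at (2,0); v=(-1,1)
2. t=2 → L at (0,2); v=(1,1)
3. t=3 → T at (3,5); v=(1,-1)
4. t=5 → B at (8,0); v=(1,1)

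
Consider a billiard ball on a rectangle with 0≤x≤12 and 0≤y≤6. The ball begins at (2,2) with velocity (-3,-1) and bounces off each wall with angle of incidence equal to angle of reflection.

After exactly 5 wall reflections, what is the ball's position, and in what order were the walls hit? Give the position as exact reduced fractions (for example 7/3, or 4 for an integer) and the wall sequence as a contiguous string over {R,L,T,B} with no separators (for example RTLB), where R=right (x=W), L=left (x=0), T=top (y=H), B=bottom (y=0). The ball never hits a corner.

1. t=2/3 → L at (0,4/3); v=(3,-1)
2. t=4/3 → B at (4,0); v=(3,1)
3. t=8/3 → R at (12,8/3); v=(-3,1)
4. t=10/3 → T at (2,6); v=(-3,-1)
5. t=2/3 → L at (0,16/3); v=(3,-1)

Final position: (0,16/3)
Wall sequence: LBRTL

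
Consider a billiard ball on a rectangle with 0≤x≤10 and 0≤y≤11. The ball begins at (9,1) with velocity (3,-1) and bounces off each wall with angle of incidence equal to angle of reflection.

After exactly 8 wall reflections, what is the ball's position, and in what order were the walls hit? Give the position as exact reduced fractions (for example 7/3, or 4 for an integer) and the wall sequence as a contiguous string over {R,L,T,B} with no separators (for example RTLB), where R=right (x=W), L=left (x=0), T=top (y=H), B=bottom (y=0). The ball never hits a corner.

Final position: (0,6)
Wall sequence: RBLRLTRL

1. t=1/3 → R at (10,2/3); v=(-3,-1)
2. t=2/3 → B at (8,0); v=(-3,1)
3. t=8/3 → L at (0,8/3); v=(3,1)
4. t=10/3 → R at (10,6); v=(-3,1)
5. t=10/3 → L at (0,28/3); v=(3,1)
6. t=5/3 → T at (5,11); v=(3,-1)
7. t=5/3 → R at (10,28/3); v=(-3,-1)
8. t=10/3 → L at (0,6); v=(3,-1)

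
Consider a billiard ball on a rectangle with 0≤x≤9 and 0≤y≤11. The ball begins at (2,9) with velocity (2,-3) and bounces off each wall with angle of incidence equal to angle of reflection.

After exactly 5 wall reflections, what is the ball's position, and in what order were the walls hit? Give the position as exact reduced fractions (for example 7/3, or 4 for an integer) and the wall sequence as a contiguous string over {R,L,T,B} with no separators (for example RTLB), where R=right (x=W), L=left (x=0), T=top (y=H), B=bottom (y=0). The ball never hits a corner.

1. t=3 → B at (8,0); v=(2,3)
2. t=1/2 → R at (9,3/2); v=(-2,3)
3. t=19/6 → T at (8/3,11); v=(-2,-3)
4. t=4/3 → L at (0,7); v=(2,-3)
5. t=7/3 → B at (14/3,0); v=(2,3)

Final position: (14/3,0)
Wall sequence: BRTLB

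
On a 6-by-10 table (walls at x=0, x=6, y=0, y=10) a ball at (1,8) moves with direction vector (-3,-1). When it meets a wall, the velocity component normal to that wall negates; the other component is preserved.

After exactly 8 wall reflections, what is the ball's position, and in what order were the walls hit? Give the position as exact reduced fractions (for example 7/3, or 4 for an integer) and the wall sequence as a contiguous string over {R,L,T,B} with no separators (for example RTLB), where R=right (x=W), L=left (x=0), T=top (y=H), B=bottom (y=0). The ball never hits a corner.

1. t=1/3 → L at (0,23/3); v=(3,-1)
2. t=2 → R at (6,17/3); v=(-3,-1)
3. t=2 → L at (0,11/3); v=(3,-1)
4. t=2 → R at (6,5/3); v=(-3,-1)
5. t=5/3 → B at (1,0); v=(-3,1)
6. t=1/3 → L at (0,1/3); v=(3,1)
7. t=2 → R at (6,7/3); v=(-3,1)
8. t=2 → L at (0,13/3); v=(3,1)

Final position: (0,13/3)
Wall sequence: LRLRBLRL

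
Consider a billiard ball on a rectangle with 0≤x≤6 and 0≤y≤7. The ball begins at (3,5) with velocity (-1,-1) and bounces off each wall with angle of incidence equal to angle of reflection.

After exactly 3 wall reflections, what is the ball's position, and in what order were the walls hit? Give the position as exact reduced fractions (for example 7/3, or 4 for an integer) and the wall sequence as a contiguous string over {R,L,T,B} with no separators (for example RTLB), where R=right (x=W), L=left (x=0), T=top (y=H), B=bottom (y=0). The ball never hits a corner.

Final position: (6,4)
Wall sequence: LBR

1. t=3 → L at (0,2); v=(1,-1)
2. t=2 → B at (2,0); v=(1,1)
3. t=4 → R at (6,4); v=(-1,1)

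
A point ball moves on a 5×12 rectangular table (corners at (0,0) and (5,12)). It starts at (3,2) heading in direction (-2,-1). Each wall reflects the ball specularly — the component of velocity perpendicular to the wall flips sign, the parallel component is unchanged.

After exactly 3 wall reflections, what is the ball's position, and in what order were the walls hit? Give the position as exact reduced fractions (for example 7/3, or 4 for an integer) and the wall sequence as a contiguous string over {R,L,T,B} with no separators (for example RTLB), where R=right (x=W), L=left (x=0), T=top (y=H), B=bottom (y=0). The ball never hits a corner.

Final position: (5,2)
Wall sequence: LBR

1. t=3/2 → L at (0,1/2); v=(2,-1)
2. t=1/2 → B at (1,0); v=(2,1)
3. t=2 → R at (5,2); v=(-2,1)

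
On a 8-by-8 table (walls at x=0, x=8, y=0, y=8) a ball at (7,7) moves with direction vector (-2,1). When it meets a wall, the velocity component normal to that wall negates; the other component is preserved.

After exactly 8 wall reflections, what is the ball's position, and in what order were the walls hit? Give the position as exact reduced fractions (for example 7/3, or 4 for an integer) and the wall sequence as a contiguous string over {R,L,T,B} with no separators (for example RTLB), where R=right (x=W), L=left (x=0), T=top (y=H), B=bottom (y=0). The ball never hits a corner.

1. t=1 → T at (5,8); v=(-2,-1)
2. t=5/2 → L at (0,11/2); v=(2,-1)
3. t=4 → R at (8,3/2); v=(-2,-1)
4. t=3/2 → B at (5,0); v=(-2,1)
5. t=5/2 → L at (0,5/2); v=(2,1)
6. t=4 → R at (8,13/2); v=(-2,1)
7. t=3/2 → T at (5,8); v=(-2,-1)
8. t=5/2 → L at (0,11/2); v=(2,-1)

Final position: (0,11/2)
Wall sequence: TLRBLRTL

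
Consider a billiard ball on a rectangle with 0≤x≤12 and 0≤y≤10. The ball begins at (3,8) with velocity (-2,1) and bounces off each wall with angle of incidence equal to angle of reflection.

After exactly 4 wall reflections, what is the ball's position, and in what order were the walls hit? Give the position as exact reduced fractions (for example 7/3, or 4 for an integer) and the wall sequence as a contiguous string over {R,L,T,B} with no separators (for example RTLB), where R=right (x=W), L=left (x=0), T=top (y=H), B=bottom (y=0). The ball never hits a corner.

Final position: (3,0)
Wall sequence: LTRB

1. t=3/2 → L at (0,19/2); v=(2,1)
2. t=1/2 → T at (1,10); v=(2,-1)
3. t=11/2 → R at (12,9/2); v=(-2,-1)
4. t=9/2 → B at (3,0); v=(-2,1)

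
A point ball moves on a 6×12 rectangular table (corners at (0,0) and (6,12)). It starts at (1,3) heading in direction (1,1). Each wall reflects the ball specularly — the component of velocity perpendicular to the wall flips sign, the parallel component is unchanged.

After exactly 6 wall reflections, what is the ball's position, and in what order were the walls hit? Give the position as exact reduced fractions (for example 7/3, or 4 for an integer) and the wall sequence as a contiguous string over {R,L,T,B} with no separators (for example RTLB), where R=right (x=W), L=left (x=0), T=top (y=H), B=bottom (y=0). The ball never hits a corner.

1. t=5 → R at (6,8); v=(-1,1)
2. t=4 → T at (2,12); v=(-1,-1)
3. t=2 → L at (0,10); v=(1,-1)
4. t=6 → R at (6,4); v=(-1,-1)
5. t=4 → B at (2,0); v=(-1,1)
6. t=2 → L at (0,2); v=(1,1)

Final position: (0,2)
Wall sequence: RTLRBL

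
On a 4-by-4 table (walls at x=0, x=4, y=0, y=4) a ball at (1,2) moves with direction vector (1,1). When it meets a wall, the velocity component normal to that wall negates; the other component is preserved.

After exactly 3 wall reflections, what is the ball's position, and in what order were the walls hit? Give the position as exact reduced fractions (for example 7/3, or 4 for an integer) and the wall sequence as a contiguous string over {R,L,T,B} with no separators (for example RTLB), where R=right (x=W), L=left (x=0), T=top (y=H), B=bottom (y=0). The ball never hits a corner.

Final position: (1,0)
Wall sequence: TRB

1. t=2 → T at (3,4); v=(1,-1)
2. t=1 → R at (4,3); v=(-1,-1)
3. t=3 → B at (1,0); v=(-1,1)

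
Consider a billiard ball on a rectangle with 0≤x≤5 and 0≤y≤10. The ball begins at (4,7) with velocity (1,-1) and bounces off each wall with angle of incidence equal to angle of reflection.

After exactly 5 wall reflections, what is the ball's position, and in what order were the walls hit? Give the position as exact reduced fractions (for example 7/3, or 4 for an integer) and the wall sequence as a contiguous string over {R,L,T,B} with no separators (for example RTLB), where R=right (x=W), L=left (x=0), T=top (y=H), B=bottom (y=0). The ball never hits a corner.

Final position: (0,9)
Wall sequence: RLBRL

1. t=1 → R at (5,6); v=(-1,-1)
2. t=5 → L at (0,1); v=(1,-1)
3. t=1 → B at (1,0); v=(1,1)
4. t=4 → R at (5,4); v=(-1,1)
5. t=5 → L at (0,9); v=(1,1)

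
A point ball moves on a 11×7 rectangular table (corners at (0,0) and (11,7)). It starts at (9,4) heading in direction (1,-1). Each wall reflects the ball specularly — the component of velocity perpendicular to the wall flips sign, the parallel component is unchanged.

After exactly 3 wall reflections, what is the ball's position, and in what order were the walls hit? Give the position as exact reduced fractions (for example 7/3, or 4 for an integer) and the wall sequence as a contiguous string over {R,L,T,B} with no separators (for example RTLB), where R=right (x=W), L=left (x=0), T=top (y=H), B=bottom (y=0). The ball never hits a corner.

1. t=2 → R at (11,2); v=(-1,-1)
2. t=2 → B at (9,0); v=(-1,1)
3. t=7 → T at (2,7); v=(-1,-1)

Final position: (2,7)
Wall sequence: RBT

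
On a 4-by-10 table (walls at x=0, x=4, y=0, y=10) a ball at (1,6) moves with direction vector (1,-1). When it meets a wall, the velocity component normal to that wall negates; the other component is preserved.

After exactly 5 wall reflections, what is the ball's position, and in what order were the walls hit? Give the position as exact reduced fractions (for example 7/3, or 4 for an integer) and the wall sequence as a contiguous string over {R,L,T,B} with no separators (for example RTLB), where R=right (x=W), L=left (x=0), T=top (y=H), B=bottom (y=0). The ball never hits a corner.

1. t=3 → R at (4,3); v=(-1,-1)
2. t=3 → B at (1,0); v=(-1,1)
3. t=1 → L at (0,1); v=(1,1)
4. t=4 → R at (4,5); v=(-1,1)
5. t=4 → L at (0,9); v=(1,1)

Final position: (0,9)
Wall sequence: RBLRL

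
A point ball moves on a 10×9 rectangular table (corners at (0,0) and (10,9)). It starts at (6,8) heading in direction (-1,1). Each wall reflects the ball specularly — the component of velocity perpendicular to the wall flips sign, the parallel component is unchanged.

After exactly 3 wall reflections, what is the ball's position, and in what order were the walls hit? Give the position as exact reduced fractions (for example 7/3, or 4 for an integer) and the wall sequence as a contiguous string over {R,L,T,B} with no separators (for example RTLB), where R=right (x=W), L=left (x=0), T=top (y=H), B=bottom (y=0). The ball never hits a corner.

Final position: (4,0)
Wall sequence: TLB

1. t=1 → T at (5,9); v=(-1,-1)
2. t=5 → L at (0,4); v=(1,-1)
3. t=4 → B at (4,0); v=(1,1)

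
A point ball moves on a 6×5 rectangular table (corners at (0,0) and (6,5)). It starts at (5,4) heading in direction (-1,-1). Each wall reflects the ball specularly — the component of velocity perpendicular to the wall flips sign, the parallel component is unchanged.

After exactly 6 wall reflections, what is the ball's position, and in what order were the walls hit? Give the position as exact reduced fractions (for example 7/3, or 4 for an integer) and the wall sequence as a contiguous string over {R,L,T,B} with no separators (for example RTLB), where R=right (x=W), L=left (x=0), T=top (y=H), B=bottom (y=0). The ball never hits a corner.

1. t=4 → B at (1,0); v=(-1,1)
2. t=1 → L at (0,1); v=(1,1)
3. t=4 → T at (4,5); v=(1,-1)
4. t=2 → R at (6,3); v=(-1,-1)
5. t=3 → B at (3,0); v=(-1,1)
6. t=3 → L at (0,3); v=(1,1)

Final position: (0,3)
Wall sequence: BLTRBL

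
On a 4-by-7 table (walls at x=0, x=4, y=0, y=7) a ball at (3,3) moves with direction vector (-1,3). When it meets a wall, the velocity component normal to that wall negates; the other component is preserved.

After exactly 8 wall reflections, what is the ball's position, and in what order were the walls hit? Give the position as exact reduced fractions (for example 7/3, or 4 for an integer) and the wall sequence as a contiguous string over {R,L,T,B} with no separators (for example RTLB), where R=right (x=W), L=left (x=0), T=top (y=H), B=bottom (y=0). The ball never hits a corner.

Final position: (0,6)
Wall sequence: TLBTRBTL

1. t=4/3 → T at (5/3,7); v=(-1,-3)
2. t=5/3 → L at (0,2); v=(1,-3)
3. t=2/3 → B at (2/3,0); v=(1,3)
4. t=7/3 → T at (3,7); v=(1,-3)
5. t=1 → R at (4,4); v=(-1,-3)
6. t=4/3 → B at (8/3,0); v=(-1,3)
7. t=7/3 → T at (1/3,7); v=(-1,-3)
8. t=1/3 → L at (0,6); v=(1,-3)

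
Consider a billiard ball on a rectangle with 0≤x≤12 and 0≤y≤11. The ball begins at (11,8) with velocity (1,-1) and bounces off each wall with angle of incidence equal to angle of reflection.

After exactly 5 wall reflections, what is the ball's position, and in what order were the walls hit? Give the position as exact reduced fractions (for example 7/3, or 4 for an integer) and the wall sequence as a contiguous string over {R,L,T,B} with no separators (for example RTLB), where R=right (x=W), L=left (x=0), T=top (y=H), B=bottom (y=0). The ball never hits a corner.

1. t=1 → R at (12,7); v=(-1,-1)
2. t=7 → B at (5,0); v=(-1,1)
3. t=5 → L at (0,5); v=(1,1)
4. t=6 → T at (6,11); v=(1,-1)
5. t=6 → R at (12,5); v=(-1,-1)

Final position: (12,5)
Wall sequence: RBLTR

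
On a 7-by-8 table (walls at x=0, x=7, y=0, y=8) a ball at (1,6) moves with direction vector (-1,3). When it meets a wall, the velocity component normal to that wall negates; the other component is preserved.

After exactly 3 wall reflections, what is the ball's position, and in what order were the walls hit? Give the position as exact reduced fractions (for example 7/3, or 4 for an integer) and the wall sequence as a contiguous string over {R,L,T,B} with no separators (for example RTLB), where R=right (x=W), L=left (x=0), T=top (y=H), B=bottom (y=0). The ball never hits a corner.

1. t=2/3 → T at (1/3,8); v=(-1,-3)
2. t=1/3 → L at (0,7); v=(1,-3)
3. t=7/3 → B at (7/3,0); v=(1,3)

Final position: (7/3,0)
Wall sequence: TLB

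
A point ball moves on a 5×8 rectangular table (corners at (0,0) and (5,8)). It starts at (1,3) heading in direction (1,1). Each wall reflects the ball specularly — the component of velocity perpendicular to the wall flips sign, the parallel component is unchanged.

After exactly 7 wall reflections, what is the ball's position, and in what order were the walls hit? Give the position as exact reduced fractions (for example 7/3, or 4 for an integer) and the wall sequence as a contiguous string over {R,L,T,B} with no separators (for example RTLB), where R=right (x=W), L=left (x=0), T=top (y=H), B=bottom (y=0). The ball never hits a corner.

Final position: (2,8)
Wall sequence: RTLBRLT

1. t=4 → R at (5,7); v=(-1,1)
2. t=1 → T at (4,8); v=(-1,-1)
3. t=4 → L at (0,4); v=(1,-1)
4. t=4 → B at (4,0); v=(1,1)
5. t=1 → R at (5,1); v=(-1,1)
6. t=5 → L at (0,6); v=(1,1)
7. t=2 → T at (2,8); v=(1,-1)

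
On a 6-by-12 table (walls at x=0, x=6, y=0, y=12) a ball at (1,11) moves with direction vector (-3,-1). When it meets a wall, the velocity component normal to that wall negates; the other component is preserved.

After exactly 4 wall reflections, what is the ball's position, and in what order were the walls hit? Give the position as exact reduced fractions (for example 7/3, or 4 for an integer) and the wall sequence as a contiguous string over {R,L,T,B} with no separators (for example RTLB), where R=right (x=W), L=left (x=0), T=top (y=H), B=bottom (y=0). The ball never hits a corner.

Final position: (6,14/3)
Wall sequence: LRLR

1. t=1/3 → L at (0,32/3); v=(3,-1)
2. t=2 → R at (6,26/3); v=(-3,-1)
3. t=2 → L at (0,20/3); v=(3,-1)
4. t=2 → R at (6,14/3); v=(-3,-1)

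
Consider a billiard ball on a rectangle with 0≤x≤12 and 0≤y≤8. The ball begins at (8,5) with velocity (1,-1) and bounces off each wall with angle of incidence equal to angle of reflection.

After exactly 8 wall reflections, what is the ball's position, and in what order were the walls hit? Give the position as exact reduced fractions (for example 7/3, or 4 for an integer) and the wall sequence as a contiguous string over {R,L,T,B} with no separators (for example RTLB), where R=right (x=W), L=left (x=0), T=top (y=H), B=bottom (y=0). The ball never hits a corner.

1. t=4 → R at (12,1); v=(-1,-1)
2. t=1 → B at (11,0); v=(-1,1)
3. t=8 → T at (3,8); v=(-1,-1)
4. t=3 → L at (0,5); v=(1,-1)
5. t=5 → B at (5,0); v=(1,1)
6. t=7 → R at (12,7); v=(-1,1)
7. t=1 → T at (11,8); v=(-1,-1)
8. t=8 → B at (3,0); v=(-1,1)

Final position: (3,0)
Wall sequence: RBTLBRTB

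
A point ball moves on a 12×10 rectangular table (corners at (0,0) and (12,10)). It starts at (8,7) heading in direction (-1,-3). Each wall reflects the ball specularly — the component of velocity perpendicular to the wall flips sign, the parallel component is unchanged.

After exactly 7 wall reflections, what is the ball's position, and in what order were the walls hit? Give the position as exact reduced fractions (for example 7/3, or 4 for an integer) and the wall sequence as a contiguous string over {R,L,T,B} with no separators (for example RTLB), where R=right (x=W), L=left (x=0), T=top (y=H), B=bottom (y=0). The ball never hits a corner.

1. t=7/3 → B at (17/3,0); v=(-1,3)
2. t=10/3 → T at (7/3,10); v=(-1,-3)
3. t=7/3 → L at (0,3); v=(1,-3)
4. t=1 → B at (1,0); v=(1,3)
5. t=10/3 → T at (13/3,10); v=(1,-3)
6. t=10/3 → B at (23/3,0); v=(1,3)
7. t=10/3 → T at (11,10); v=(1,-3)

Final position: (11,10)
Wall sequence: BTLBTBT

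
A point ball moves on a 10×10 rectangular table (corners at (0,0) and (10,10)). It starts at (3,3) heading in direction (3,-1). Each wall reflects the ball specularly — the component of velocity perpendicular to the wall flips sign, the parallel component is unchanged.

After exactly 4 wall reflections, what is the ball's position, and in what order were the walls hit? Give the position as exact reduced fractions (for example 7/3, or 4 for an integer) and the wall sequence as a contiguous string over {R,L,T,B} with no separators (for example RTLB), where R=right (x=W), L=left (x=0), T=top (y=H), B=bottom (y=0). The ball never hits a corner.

Final position: (10,6)
Wall sequence: RBLR

1. t=7/3 → R at (10,2/3); v=(-3,-1)
2. t=2/3 → B at (8,0); v=(-3,1)
3. t=8/3 → L at (0,8/3); v=(3,1)
4. t=10/3 → R at (10,6); v=(-3,1)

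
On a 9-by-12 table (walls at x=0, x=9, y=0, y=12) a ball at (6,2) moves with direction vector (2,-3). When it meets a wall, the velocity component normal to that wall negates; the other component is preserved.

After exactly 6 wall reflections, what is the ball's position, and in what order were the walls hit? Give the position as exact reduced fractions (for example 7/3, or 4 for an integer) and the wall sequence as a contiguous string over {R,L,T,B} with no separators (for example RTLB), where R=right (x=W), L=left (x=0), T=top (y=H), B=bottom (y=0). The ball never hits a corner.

Final position: (9,11/2)
Wall sequence: BRTLBR

1. t=2/3 → B at (22/3,0); v=(2,3)
2. t=5/6 → R at (9,5/2); v=(-2,3)
3. t=19/6 → T at (8/3,12); v=(-2,-3)
4. t=4/3 → L at (0,8); v=(2,-3)
5. t=8/3 → B at (16/3,0); v=(2,3)
6. t=11/6 → R at (9,11/2); v=(-2,3)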